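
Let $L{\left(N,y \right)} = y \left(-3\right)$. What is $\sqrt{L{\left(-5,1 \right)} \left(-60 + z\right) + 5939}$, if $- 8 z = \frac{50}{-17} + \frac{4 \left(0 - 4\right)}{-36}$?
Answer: $\frac{47 \sqrt{28815}}{102} \approx 78.218$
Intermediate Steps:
$L{\left(N,y \right)} = - 3 y$
$z = \frac{191}{612}$ ($z = - \frac{\frac{50}{-17} + \frac{4 \left(0 - 4\right)}{-36}}{8} = - \frac{50 \left(- \frac{1}{17}\right) + 4 \left(-4\right) \left(- \frac{1}{36}\right)}{8} = - \frac{- \frac{50}{17} - - \frac{4}{9}}{8} = - \frac{- \frac{50}{17} + \frac{4}{9}}{8} = \left(- \frac{1}{8}\right) \left(- \frac{382}{153}\right) = \frac{191}{612} \approx 0.31209$)
$\sqrt{L{\left(-5,1 \right)} \left(-60 + z\right) + 5939} = \sqrt{\left(-3\right) 1 \left(-60 + \frac{191}{612}\right) + 5939} = \sqrt{\left(-3\right) \left(- \frac{36529}{612}\right) + 5939} = \sqrt{\frac{36529}{204} + 5939} = \sqrt{\frac{1248085}{204}} = \frac{47 \sqrt{28815}}{102}$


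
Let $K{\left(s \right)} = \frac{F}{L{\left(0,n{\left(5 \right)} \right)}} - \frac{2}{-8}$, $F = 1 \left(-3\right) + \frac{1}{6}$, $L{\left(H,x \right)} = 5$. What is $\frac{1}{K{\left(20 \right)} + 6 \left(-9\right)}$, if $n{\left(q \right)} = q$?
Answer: $- \frac{60}{3259} \approx -0.018411$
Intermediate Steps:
$F = - \frac{17}{6}$ ($F = -3 + \frac{1}{6} = - \frac{17}{6} \approx -2.8333$)
$K{\left(s \right)} = - \frac{19}{60}$ ($K{\left(s \right)} = - \frac{17}{6 \cdot 5} - \frac{2}{-8} = \left(- \frac{17}{6}\right) \frac{1}{5} - - \frac{1}{4} = - \frac{17}{30} + \frac{1}{4} = - \frac{19}{60}$)
$\frac{1}{K{\left(20 \right)} + 6 \left(-9\right)} = \frac{1}{- \frac{19}{60} + 6 \left(-9\right)} = \frac{1}{- \frac{19}{60} - 54} = \frac{1}{- \frac{3259}{60}} = - \frac{60}{3259}$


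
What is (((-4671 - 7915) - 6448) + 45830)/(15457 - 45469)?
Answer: -2233/2501 ≈ -0.89284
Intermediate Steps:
(((-4671 - 7915) - 6448) + 45830)/(15457 - 45469) = ((-12586 - 6448) + 45830)/(-30012) = (-19034 + 45830)*(-1/30012) = 26796*(-1/30012) = -2233/2501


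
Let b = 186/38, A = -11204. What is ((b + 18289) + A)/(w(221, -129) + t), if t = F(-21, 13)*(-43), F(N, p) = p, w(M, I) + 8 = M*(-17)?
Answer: -33677/20539 ≈ -1.6397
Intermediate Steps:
w(M, I) = -8 - 17*M (w(M, I) = -8 + M*(-17) = -8 - 17*M)
b = 93/19 (b = (1/38)*186 = 93/19 ≈ 4.8947)
t = -559 (t = 13*(-43) = -559)
((b + 18289) + A)/(w(221, -129) + t) = ((93/19 + 18289) - 11204)/((-8 - 17*221) - 559) = (347584/19 - 11204)/((-8 - 3757) - 559) = 134708/(19*(-3765 - 559)) = (134708/19)/(-4324) = (134708/19)*(-1/4324) = -33677/20539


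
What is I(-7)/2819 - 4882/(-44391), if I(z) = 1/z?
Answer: 96292115/875967603 ≈ 0.10993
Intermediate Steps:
I(-7)/2819 - 4882/(-44391) = 1/(-7*2819) - 4882/(-44391) = -⅐*1/2819 - 4882*(-1/44391) = -1/19733 + 4882/44391 = 96292115/875967603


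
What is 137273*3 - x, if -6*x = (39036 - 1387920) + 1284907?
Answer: 2406937/6 ≈ 4.0116e+5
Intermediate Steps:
x = 63977/6 (x = -((39036 - 1387920) + 1284907)/6 = -(-1348884 + 1284907)/6 = -⅙*(-63977) = 63977/6 ≈ 10663.)
137273*3 - x = 137273*3 - 1*63977/6 = 411819 - 63977/6 = 2406937/6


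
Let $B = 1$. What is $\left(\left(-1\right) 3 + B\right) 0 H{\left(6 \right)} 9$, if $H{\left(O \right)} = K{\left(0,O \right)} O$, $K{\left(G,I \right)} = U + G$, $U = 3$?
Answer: $0$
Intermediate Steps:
$K{\left(G,I \right)} = 3 + G$
$H{\left(O \right)} = 3 O$ ($H{\left(O \right)} = \left(3 + 0\right) O = 3 O$)
$\left(\left(-1\right) 3 + B\right) 0 H{\left(6 \right)} 9 = \left(\left(-1\right) 3 + 1\right) 0 \cdot 3 \cdot 6 \cdot 9 = \left(-3 + 1\right) 0 \cdot 18 \cdot 9 = \left(-2\right) 0 \cdot 18 \cdot 9 = 0 \cdot 18 \cdot 9 = 0 \cdot 9 = 0$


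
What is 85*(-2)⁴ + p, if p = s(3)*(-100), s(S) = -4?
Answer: 1760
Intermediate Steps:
p = 400 (p = -4*(-100) = 400)
85*(-2)⁴ + p = 85*(-2)⁴ + 400 = 85*16 + 400 = 1360 + 400 = 1760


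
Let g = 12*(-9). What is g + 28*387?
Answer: 10728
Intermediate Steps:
g = -108
g + 28*387 = -108 + 28*387 = -108 + 10836 = 10728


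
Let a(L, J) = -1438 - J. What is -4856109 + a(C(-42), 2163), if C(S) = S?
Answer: -4859710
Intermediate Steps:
-4856109 + a(C(-42), 2163) = -4856109 + (-1438 - 1*2163) = -4856109 + (-1438 - 2163) = -4856109 - 3601 = -4859710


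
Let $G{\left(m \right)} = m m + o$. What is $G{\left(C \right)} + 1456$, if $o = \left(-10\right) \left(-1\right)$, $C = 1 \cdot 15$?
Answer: $1691$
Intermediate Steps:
$C = 15$
$o = 10$
$G{\left(m \right)} = 10 + m^{2}$ ($G{\left(m \right)} = m m + 10 = m^{2} + 10 = 10 + m^{2}$)
$G{\left(C \right)} + 1456 = \left(10 + 15^{2}\right) + 1456 = \left(10 + 225\right) + 1456 = 235 + 1456 = 1691$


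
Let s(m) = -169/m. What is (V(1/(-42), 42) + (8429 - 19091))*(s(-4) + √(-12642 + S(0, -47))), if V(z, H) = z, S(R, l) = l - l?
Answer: -75679045/168 - 447805*I*√258/6 ≈ -4.5047e+5 - 1.1988e+6*I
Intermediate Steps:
S(R, l) = 0
(V(1/(-42), 42) + (8429 - 19091))*(s(-4) + √(-12642 + S(0, -47))) = (1/(-42) + (8429 - 19091))*(-169/(-4) + √(-12642 + 0)) = (-1/42 - 10662)*(-169*(-¼) + √(-12642)) = -447805*(169/4 + 7*I*√258)/42 = -75679045/168 - 447805*I*√258/6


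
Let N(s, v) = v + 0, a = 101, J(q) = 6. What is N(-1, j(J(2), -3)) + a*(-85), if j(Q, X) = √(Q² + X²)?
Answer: -8585 + 3*√5 ≈ -8578.3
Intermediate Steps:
N(s, v) = v
N(-1, j(J(2), -3)) + a*(-85) = √(6² + (-3)²) + 101*(-85) = √(36 + 9) - 8585 = √45 - 8585 = 3*√5 - 8585 = -8585 + 3*√5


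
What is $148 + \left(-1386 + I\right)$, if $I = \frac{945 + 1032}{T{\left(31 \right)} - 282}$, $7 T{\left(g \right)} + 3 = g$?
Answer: $- \frac{346141}{278} \approx -1245.1$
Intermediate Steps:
$T{\left(g \right)} = - \frac{3}{7} + \frac{g}{7}$
$I = - \frac{1977}{278}$ ($I = \frac{945 + 1032}{\left(- \frac{3}{7} + \frac{1}{7} \cdot 31\right) - 282} = \frac{1977}{\left(- \frac{3}{7} + \frac{31}{7}\right) - 282} = \frac{1977}{4 - 282} = \frac{1977}{-278} = 1977 \left(- \frac{1}{278}\right) = - \frac{1977}{278} \approx -7.1115$)
$148 + \left(-1386 + I\right) = 148 - \frac{387285}{278} = - \frac{346141}{278}$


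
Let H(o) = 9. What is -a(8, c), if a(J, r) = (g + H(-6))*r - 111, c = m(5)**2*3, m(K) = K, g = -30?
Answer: 1686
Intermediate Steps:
c = 75 (c = 5**2*3 = 25*3 = 75)
a(J, r) = -111 - 21*r (a(J, r) = (-30 + 9)*r - 111 = -21*r - 111 = -111 - 21*r)
-a(8, c) = -(-111 - 21*75) = -(-111 - 1575) = -1*(-1686) = 1686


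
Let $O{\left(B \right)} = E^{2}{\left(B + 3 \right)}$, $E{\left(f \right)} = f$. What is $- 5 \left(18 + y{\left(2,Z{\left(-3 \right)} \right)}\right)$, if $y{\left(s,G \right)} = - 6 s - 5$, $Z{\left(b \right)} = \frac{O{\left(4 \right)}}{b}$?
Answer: $-5$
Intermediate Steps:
$O{\left(B \right)} = \left(3 + B\right)^{2}$ ($O{\left(B \right)} = \left(B + 3\right)^{2} = \left(3 + B\right)^{2}$)
$Z{\left(b \right)} = \frac{49}{b}$ ($Z{\left(b \right)} = \frac{\left(3 + 4\right)^{2}}{b} = \frac{7^{2}}{b} = \frac{49}{b}$)
$y{\left(s,G \right)} = -5 - 6 s$
$- 5 \left(18 + y{\left(2,Z{\left(-3 \right)} \right)}\right) = - 5 \left(18 - 17\right) = \left(-5\right) 1 = -5$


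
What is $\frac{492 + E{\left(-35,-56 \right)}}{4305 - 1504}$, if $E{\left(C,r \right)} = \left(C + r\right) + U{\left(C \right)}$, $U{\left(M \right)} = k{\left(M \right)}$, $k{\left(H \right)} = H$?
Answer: $\frac{366}{2801} \approx 0.13067$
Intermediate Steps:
$U{\left(M \right)} = M$
$E{\left(C,r \right)} = r + 2 C$ ($E{\left(C,r \right)} = \left(C + r\right) + C = r + 2 C$)
$\frac{492 + E{\left(-35,-56 \right)}}{4305 - 1504} = \frac{492 + \left(-56 + 2 \left(-35\right)\right)}{4305 - 1504} = \frac{492 - 126}{2801} = \left(492 - 126\right) \frac{1}{2801} = 366 \cdot \frac{1}{2801} = \frac{366}{2801}$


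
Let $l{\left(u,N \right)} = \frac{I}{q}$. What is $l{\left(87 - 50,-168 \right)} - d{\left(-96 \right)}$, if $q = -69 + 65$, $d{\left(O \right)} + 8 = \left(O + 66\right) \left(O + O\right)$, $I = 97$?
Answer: $- \frac{23105}{4} \approx -5776.3$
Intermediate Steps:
$d{\left(O \right)} = -8 + 2 O \left(66 + O\right)$ ($d{\left(O \right)} = -8 + \left(O + 66\right) \left(O + O\right) = -8 + \left(66 + O\right) 2 O = -8 + 2 O \left(66 + O\right)$)
$q = -4$
$l{\left(u,N \right)} = - \frac{97}{4}$ ($l{\left(u,N \right)} = \frac{97}{-4} = 97 \left(- \frac{1}{4}\right) = - \frac{97}{4}$)
$l{\left(87 - 50,-168 \right)} - d{\left(-96 \right)} = - \frac{97}{4} - \left(-8 + 2 \left(-96\right)^{2} + 132 \left(-96\right)\right) = - \frac{97}{4} - \left(-8 + 2 \cdot 9216 - 12672\right) = - \frac{97}{4} - \left(-8 + 18432 - 12672\right) = - \frac{97}{4} - 5752 = - \frac{23105}{4}$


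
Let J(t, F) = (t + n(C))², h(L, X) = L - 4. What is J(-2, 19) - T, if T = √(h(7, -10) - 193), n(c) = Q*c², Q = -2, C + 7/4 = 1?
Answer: 625/64 - I*√190 ≈ 9.7656 - 13.784*I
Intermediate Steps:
C = -¾ (C = -7/4 + 1 = -¾ ≈ -0.75000)
h(L, X) = -4 + L
n(c) = -2*c²
J(t, F) = (-9/8 + t)² (J(t, F) = (t - 2*(-¾)²)² = (t - 2*9/16)² = (t - 9/8)² = (-9/8 + t)²)
T = I*√190 (T = √((-4 + 7) - 193) = √(3 - 193) = √(-190) = I*√190 ≈ 13.784*I)
J(-2, 19) - T = (-9 + 8*(-2))²/64 - I*√190 = (-9 - 16)²/64 - I*√190 = (1/64)*(-25)² - I*√190 = (1/64)*625 - I*√190 = 625/64 - I*√190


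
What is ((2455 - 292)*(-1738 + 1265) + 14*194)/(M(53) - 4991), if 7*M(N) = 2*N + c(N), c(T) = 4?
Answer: 549437/2679 ≈ 205.09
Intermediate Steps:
M(N) = 4/7 + 2*N/7 (M(N) = (2*N + 4)/7 = (4 + 2*N)/7 = 4/7 + 2*N/7)
((2455 - 292)*(-1738 + 1265) + 14*194)/(M(53) - 4991) = ((2455 - 292)*(-1738 + 1265) + 14*194)/((4/7 + (2/7)*53) - 4991) = (2163*(-473) + 2716)/((4/7 + 106/7) - 4991) = (-1023099 + 2716)/(110/7 - 4991) = -1020383/(-34827/7) = -1020383*(-7/34827) = 549437/2679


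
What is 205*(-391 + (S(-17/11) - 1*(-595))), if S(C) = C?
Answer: 456535/11 ≈ 41503.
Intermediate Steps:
205*(-391 + (S(-17/11) - 1*(-595))) = 205*(-391 + (-17/11 - 1*(-595))) = 205*(-391 + (-17*1/11 + 595)) = 205*(-391 + (-17/11 + 595)) = 205*(-391 + 6528/11) = 205*(2227/11) = 456535/11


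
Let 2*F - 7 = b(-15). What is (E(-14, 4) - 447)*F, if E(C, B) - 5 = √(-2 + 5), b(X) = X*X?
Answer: -51272 + 116*√3 ≈ -51071.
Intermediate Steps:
b(X) = X²
F = 116 (F = 7/2 + (½)*(-15)² = 7/2 + (½)*225 = 7/2 + 225/2 = 116)
E(C, B) = 5 + √3 (E(C, B) = 5 + √(-2 + 5) = 5 + √3)
(E(-14, 4) - 447)*F = ((5 + √3) - 447)*116 = (-442 + √3)*116 = -51272 + 116*√3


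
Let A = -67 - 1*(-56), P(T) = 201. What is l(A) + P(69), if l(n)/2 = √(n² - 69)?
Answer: 201 + 4*√13 ≈ 215.42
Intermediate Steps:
A = -11 (A = -67 + 56 = -11)
l(n) = 2*√(-69 + n²) (l(n) = 2*√(n² - 69) = 2*√(-69 + n²))
l(A) + P(69) = 2*√(-69 + (-11)²) + 201 = 2*√(-69 + 121) + 201 = 2*√52 + 201 = 2*(2*√13) + 201 = 4*√13 + 201 = 201 + 4*√13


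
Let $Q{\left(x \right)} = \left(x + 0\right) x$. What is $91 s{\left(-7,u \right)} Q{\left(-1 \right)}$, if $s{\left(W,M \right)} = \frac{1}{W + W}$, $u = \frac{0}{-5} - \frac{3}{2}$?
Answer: $- \frac{13}{2} \approx -6.5$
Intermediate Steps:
$u = - \frac{3}{2}$ ($u = 0 \left(- \frac{1}{5}\right) - \frac{3}{2} = 0 - \frac{3}{2} = - \frac{3}{2} \approx -1.5$)
$Q{\left(x \right)} = x^{2}$ ($Q{\left(x \right)} = x x = x^{2}$)
$s{\left(W,M \right)} = \frac{1}{2 W}$
$91 s{\left(-7,u \right)} Q{\left(-1 \right)} = 91 \frac{1}{2 \left(-7\right)} \left(-1\right)^{2} = 91 \cdot \frac{1}{2} \left(- \frac{1}{7}\right) 1 = 91 \left(- \frac{1}{14}\right) 1 = \left(- \frac{13}{2}\right) 1 = - \frac{13}{2}$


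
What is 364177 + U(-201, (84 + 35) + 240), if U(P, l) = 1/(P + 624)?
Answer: 154046872/423 ≈ 3.6418e+5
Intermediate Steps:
U(P, l) = 1/(624 + P)
364177 + U(-201, (84 + 35) + 240) = 364177 + 1/(624 - 201) = 364177 + 1/423 = 154046872/423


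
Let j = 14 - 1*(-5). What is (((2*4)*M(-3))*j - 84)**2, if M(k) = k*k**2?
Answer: 17539344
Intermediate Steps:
M(k) = k**3
j = 19 (j = 14 + 5 = 19)
(((2*4)*M(-3))*j - 84)**2 = (((2*4)*(-3)**3)*19 - 84)**2 = ((8*(-27))*19 - 84)**2 = (-216*19 - 84)**2 = (-4104 - 84)**2 = (-4188)**2 = 17539344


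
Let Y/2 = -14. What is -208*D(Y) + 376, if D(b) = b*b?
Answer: -162696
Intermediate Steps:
Y = -28 (Y = 2*(-14) = -28)
D(b) = b**2
-208*D(Y) + 376 = -208*(-28)**2 + 376 = -208*784 + 376 = -163072 + 376 = -162696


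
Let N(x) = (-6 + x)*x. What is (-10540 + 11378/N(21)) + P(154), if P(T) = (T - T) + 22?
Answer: -3301792/315 ≈ -10482.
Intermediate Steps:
P(T) = 22 (P(T) = 0 + 22 = 22)
N(x) = x*(-6 + x)
(-10540 + 11378/N(21)) + P(154) = (-10540 + 11378/((21*(-6 + 21)))) + 22 = (-10540 + 11378/((21*15))) + 22 = (-10540 + 11378/315) + 22 = -3308722/315 + 22 = -3301792/315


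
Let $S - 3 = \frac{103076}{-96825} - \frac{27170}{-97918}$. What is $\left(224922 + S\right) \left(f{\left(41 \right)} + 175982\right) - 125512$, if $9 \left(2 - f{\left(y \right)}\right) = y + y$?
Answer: $\frac{1688682822377092327384}{42664096575} \approx 3.9581 \cdot 10^{10}$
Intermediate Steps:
$S = \frac{10490235266}{4740455175}$ ($S = 3 + \left(\frac{103076}{-96825} - \frac{27170}{-97918}\right) = 3 + \left(103076 \left(- \frac{1}{96825}\right) - - \frac{13585}{48959}\right) = 3 + \left(- \frac{103076}{96825} + \frac{13585}{48959}\right) = 3 - \frac{3731130259}{4740455175} = \frac{10490235266}{4740455175} \approx 2.2129$)
$f{\left(y \right)} = 2 - \frac{2 y}{9}$ ($f{\left(y \right)} = 2 - \frac{y + y}{9} = 2 - \frac{2 y}{9}$)
$\left(224922 + S\right) \left(f{\left(41 \right)} + 175982\right) - 125512 = \left(224922 + \frac{10490235266}{4740455175}\right) \left(\left(2 - \frac{82}{9}\right) + 175982\right) - 125512 = \frac{1066243149106616 \left(\left(2 - \frac{82}{9}\right) + 175982\right)}{4740455175} - 125512 = \frac{1066243149106616 \left(- \frac{64}{9} + 175982\right)}{4740455175} - 125512 = \frac{1066243149106616}{4740455175} \cdot \frac{1583774}{9} - 125512 = \frac{1688688177233181648784}{42664096575} - 125512 = \frac{1688682822377092327384}{42664096575}$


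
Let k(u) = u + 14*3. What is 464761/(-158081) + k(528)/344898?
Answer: -2427348988/826088193 ≈ -2.9384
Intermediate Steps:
k(u) = 42 + u (k(u) = u + 42 = 42 + u)
464761/(-158081) + k(528)/344898 = 464761/(-158081) + (42 + 528)/344898 = 464761*(-1/158081) + 570*(1/344898) = -42251/14371 + 95/57483 = -2427348988/826088193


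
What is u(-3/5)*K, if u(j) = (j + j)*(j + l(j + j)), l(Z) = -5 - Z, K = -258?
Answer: -34056/25 ≈ -1362.2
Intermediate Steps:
u(j) = 2*j*(-5 - j) (u(j) = (j + j)*(j + (-5 - (j + j))) = (2*j)*(j + (-5 - 2*j)) = (2*j)*(-5 - j) = 2*j*(-5 - j))
u(-3/5)*K = -2*(-3/5)*(5 - 3/5)*(-258) = -2*(-3/5)*22/5*(-258) = (132/25)*(-258) = -34056/25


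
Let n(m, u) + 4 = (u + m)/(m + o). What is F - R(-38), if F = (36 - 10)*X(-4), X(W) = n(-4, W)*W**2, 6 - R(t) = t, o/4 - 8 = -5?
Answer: -2124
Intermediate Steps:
o = 12 (o = 32 + 4*(-5) = 32 - 20 = 12)
R(t) = 6 - t
n(m, u) = -4 + (m + u)/(12 + m) (n(m, u) = -4 + (u + m)/(m + 12) = -4 + (m + u)/(12 + m))
X(W) = W**2*(-9/2 + W/8) (X(W) = ((-48 + W - 3*(-4))/(12 - 4))*W**2 = ((-48 + W + 12)/8)*W**2 = ((-36 + W)/8)*W**2 = (-9/2 + W/8)*W**2 = W**2*(-9/2 + W/8))
F = -2080 (F = (36 - 10)*((1/8)*(-4)**2*(-36 - 4)) = 26*((1/8)*16*(-40)) = 26*(-80) = -2080)
F - R(-38) = -2080 - (6 - 1*(-38)) = -2080 - (6 + 38) = -2080 - 1*44 = -2080 - 44 = -2124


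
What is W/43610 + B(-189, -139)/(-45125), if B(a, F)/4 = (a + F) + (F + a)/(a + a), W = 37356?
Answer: 4705437026/5313333375 ≈ 0.88559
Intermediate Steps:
B(a, F) = 4*F + 4*a + 2*(F + a)/a (B(a, F) = 4*((a + F) + (F + a)/(a + a)) = 4*((F + a) + (F + a)/((2*a))) = 4*((F + a) + (F + a)*(1/(2*a))) = 4*((F + a) + (F + a)/(2*a)) = 4*(F + a + (F + a)/(2*a)) = 4*F + 4*a + 2*(F + a)/a)
W/43610 + B(-189, -139)/(-45125) = 37356/43610 + (2 + 4*(-139) + 4*(-189) + 2*(-139)/(-189))/(-45125) = 37356*(1/43610) + (2 - 556 - 756 + 2*(-139)*(-1/189))*(-1/45125) = 18678/21805 + (2 - 556 - 756 + 278/189)*(-1/45125) = 18678/21805 - 247312/189*(-1/45125) = 18678/21805 + 247312/8528625 = 4705437026/5313333375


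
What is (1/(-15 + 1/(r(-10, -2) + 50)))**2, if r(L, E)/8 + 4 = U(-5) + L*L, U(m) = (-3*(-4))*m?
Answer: 114244/25694761 ≈ 0.0044462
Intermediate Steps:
U(m) = 12*m
r(L, E) = -512 + 8*L**2 (r(L, E) = -32 + 8*(12*(-5) + L*L) = -32 + 8*(-60 + L**2) = -32 + (-480 + 8*L**2) = -512 + 8*L**2)
(1/(-15 + 1/(r(-10, -2) + 50)))**2 = (1/(-15 + 1/((-512 + 8*(-10)**2) + 50)))**2 = (1/(-15 + 1/((-512 + 8*100) + 50)))**2 = (1/(-15 + 1/((-512 + 800) + 50)))**2 = (1/(-15 + 1/(288 + 50)))**2 = (1/(-15 + 1/338))**2 = (1/(-5069/338))**2 = (-338/5069)**2 = 114244/25694761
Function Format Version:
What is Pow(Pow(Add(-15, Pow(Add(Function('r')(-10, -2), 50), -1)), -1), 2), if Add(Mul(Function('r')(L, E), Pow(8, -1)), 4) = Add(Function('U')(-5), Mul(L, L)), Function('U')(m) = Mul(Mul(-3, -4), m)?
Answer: Rational(114244, 25694761) ≈ 0.0044462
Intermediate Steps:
Function('U')(m) = Mul(12, m)
Function('r')(L, E) = Add(-512, Mul(8, Pow(L, 2))) (Function('r')(L, E) = Add(-32, Mul(8, Add(Mul(12, -5), Mul(L, L)))) = Add(-32, Mul(8, Add(-60, Pow(L, 2)))) = Add(-32, Add(-480, Mul(8, Pow(L, 2)))) = Add(-512, Mul(8, Pow(L, 2))))
Pow(Pow(Add(-15, Pow(Add(Function('r')(-10, -2), 50), -1)), -1), 2) = Pow(Pow(Add(-15, Pow(Add(Add(-512, Mul(8, Pow(-10, 2))), 50), -1)), -1), 2) = Pow(Pow(Add(-15, Pow(Add(Add(-512, Mul(8, 100)), 50), -1)), -1), 2) = Pow(Pow(Add(-15, Pow(Add(Add(-512, 800), 50), -1)), -1), 2) = Pow(Pow(Add(-15, Pow(Add(288, 50), -1)), -1), 2) = Pow(Pow(Add(-15, Pow(338, -1)), -1), 2) = Pow(Pow(Add(-15, Rational(1, 338)), -1), 2) = Pow(Pow(Rational(-5069, 338), -1), 2) = Pow(Rational(-338, 5069), 2) = Rational(114244, 25694761)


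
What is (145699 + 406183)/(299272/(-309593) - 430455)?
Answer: -170858804026/133266154087 ≈ -1.2821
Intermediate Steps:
(145699 + 406183)/(299272/(-309593) - 430455) = 551882/(299272*(-1/309593) - 430455) = 551882/(-299272/309593 - 430455) = 551882/(-133266154087/309593) = 551882*(-309593/133266154087) = -170858804026/133266154087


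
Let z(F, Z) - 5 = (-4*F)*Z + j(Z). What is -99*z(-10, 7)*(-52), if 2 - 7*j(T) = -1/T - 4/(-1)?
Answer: 71824896/49 ≈ 1.4658e+6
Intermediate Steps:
j(T) = -2/7 + 1/(7*T) (j(T) = 2/7 - (-1/T - 4/(-1))/7 = 2/7 - (-1/T - 4*(-1))/7 = 2/7 - (-1/T + 4)/7 = 2/7 - (4 - 1/T)/7 = 2/7 + (-4/7 + 1/(7*T)) = -2/7 + 1/(7*T))
z(F, Z) = 5 - 4*F*Z + (1 - 2*Z)/(7*Z) (z(F, Z) = 5 + ((-4*F)*Z + (1 - 2*Z)/(7*Z)) = 5 + (-4*F*Z + (1 - 2*Z)/(7*Z)) = 5 - 4*F*Z + (1 - 2*Z)/(7*Z))
-99*z(-10, 7)*(-52) = -99*(33/7 + (⅐)/7 - 4*(-10)*7)*(-52) = -99*(33/7 + (⅐)*(⅐) + 280)*(-52) = -99*(33/7 + 1/49 + 280)*(-52) = -99*13952/49*(-52) = -1381248/49*(-52) = 71824896/49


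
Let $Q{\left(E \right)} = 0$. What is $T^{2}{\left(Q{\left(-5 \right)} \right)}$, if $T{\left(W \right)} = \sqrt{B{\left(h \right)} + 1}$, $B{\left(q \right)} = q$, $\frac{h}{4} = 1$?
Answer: $5$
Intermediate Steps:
$h = 4$ ($h = 4 \cdot 1 = 4$)
$T{\left(W \right)} = \sqrt{5}$ ($T{\left(W \right)} = \sqrt{4 + 1} = \sqrt{5}$)
$T^{2}{\left(Q{\left(-5 \right)} \right)} = \left(\sqrt{5}\right)^{2} = 5$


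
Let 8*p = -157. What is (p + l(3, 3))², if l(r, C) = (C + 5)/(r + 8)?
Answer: 2765569/7744 ≈ 357.12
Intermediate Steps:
p = -157/8 (p = (⅛)*(-157) = -157/8 ≈ -19.625)
l(r, C) = (5 + C)/(8 + r)
(p + l(3, 3))² = (-157/8 + (5 + 3)/(8 + 3))² = (-157/8 + 8/11)² = (-1663/88)² = 2765569/7744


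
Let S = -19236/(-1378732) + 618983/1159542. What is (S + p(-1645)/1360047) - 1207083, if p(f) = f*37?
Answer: -218713687508460295603909/181191996450157914 ≈ -1.2071e+6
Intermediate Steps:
p(f) = 37*f
S = 218929154867/399674415186 (S = -19236*(-1/1378732) + 618983*(1/1159542) = 4809/344683 + 618983/1159542 = 218929154867/399674415186 ≈ 0.54777)
(S + p(-1645)/1360047) - 1207083 = (218929154867/399674415186 + (37*(-1645))/1360047) - 1207083 = (218929154867/399674415186 - 60865*1/1360047) - 1207083 = (218929154867/399674415186 - 60865/1360047) - 1207083 = 91142585669700953/181191996450157914 - 1207083 = -218713687508460295603909/181191996450157914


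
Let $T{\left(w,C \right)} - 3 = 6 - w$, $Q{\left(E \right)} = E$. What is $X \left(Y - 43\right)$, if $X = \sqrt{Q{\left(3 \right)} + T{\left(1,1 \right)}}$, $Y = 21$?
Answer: $- 22 \sqrt{11} \approx -72.966$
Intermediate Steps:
$T{\left(w,C \right)} = 9 - w$ ($T{\left(w,C \right)} = 3 - \left(-6 + w\right) = 9 - w$)
$X = \sqrt{11}$ ($X = \sqrt{3 + \left(9 - 1\right)} = \sqrt{3 + 8} = \sqrt{11} \approx 3.3166$)
$X \left(Y - 43\right) = \sqrt{11} \left(21 - 43\right) = \sqrt{11} \left(-22\right) = - 22 \sqrt{11}$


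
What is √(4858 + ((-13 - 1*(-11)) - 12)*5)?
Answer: 6*√133 ≈ 69.195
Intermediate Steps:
√(4858 + ((-13 - 1*(-11)) - 12)*5) = √(4858 + ((-13 + 11) - 12)*5) = √(4858 + (-2 - 12)*5) = √(4858 - 14*5) = √(4858 - 70) = √4788 = 6*√133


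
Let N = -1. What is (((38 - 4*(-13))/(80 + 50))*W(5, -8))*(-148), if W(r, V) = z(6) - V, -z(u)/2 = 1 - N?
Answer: -5328/13 ≈ -409.85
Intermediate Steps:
z(u) = -4 (z(u) = -2*(1 - 1*(-1)) = -2*(1 + 1) = -2*2 = -4)
W(r, V) = -4 - V
(((38 - 4*(-13))/(80 + 50))*W(5, -8))*(-148) = (((38 - 4*(-13))/(80 + 50))*(-4 - 1*(-8)))*(-148) = (((38 + 52)/130)*(-4 + 8))*(-148) = ((90*(1/130))*4)*(-148) = ((9/13)*4)*(-148) = (36/13)*(-148) = -5328/13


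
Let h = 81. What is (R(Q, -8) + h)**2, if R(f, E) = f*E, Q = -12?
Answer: 31329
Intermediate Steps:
R(f, E) = E*f
(R(Q, -8) + h)**2 = (-8*(-12) + 81)**2 = (96 + 81)**2 = 177**2 = 31329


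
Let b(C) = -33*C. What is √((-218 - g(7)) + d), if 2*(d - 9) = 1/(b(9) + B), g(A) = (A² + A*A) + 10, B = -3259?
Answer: I*√4008509890/3556 ≈ 17.805*I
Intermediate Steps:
g(A) = 10 + 2*A² (g(A) = (A² + A²) + 10 = 2*A² + 10 = 10 + 2*A²)
d = 64007/7112 (d = 9 + 1/(2*(-33*9 - 3259)) = 9 + 1/(2*(-297 - 3259)) = 9 + (½)/(-3556) = 9 + (½)*(-1/3556) = 9 - 1/7112 = 64007/7112 ≈ 8.9999)
√((-218 - g(7)) + d) = √((-218 - (10 + 2*7²)) + 64007/7112) = √((-218 - (10 + 2*49)) + 64007/7112) = √((-218 - (10 + 98)) + 64007/7112) = √((-218 - 1*108) + 64007/7112) = √((-218 - 108) + 64007/7112) = √(-326 + 64007/7112) = √(-2254505/7112) = I*√4008509890/3556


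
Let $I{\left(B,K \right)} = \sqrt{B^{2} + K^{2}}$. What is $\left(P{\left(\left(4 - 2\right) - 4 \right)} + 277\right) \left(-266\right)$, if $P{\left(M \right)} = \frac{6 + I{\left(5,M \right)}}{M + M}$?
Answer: $-73283 + \frac{133 \sqrt{29}}{2} \approx -72925.0$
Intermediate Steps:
$P{\left(M \right)} = \frac{6 + \sqrt{25 + M^{2}}}{2 M}$ ($P{\left(M \right)} = \frac{6 + \sqrt{5^{2} + M^{2}}}{M + M} = \frac{6 + \sqrt{25 + M^{2}}}{2 M}$)
$\left(P{\left(\left(4 - 2\right) - 4 \right)} + 277\right) \left(-266\right) = \left(\frac{6 + \sqrt{25 + \left(\left(4 - 2\right) - 4\right)^{2}}}{2 \left(\left(4 - 2\right) - 4\right)} + 277\right) \left(-266\right) = \left(\frac{6 + \sqrt{25 + \left(2 - 4\right)^{2}}}{2 \left(2 - 4\right)} + 277\right) \left(-266\right) = \left(\frac{6 + \sqrt{25 + \left(-2\right)^{2}}}{2 \left(-2\right)} + 277\right) \left(-266\right) = \left(\frac{1}{2} \left(- \frac{1}{2}\right) \left(6 + \sqrt{25 + 4}\right) + 277\right) \left(-266\right) = \left(\frac{1}{2} \left(- \frac{1}{2}\right) \left(6 + \sqrt{29}\right) + 277\right) \left(-266\right) = \left(\left(- \frac{3}{2} - \frac{\sqrt{29}}{4}\right) + 277\right) \left(-266\right) = \left(\frac{551}{2} - \frac{\sqrt{29}}{4}\right) \left(-266\right) = -73283 + \frac{133 \sqrt{29}}{2}$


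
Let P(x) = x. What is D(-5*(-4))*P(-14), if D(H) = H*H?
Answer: -5600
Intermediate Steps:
D(H) = H**2
D(-5*(-4))*P(-14) = (-5*(-4))**2*(-14) = 20**2*(-14) = 400*(-14) = -5600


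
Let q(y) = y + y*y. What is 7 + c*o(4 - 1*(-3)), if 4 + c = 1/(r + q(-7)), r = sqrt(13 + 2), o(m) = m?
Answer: -12145/583 - 7*sqrt(15)/1749 ≈ -20.847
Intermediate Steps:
q(y) = y + y**2
r = sqrt(15) ≈ 3.8730
c = -4 + 1/(42 + sqrt(15)) (c = -4 + 1/(sqrt(15) - 7*(1 - 7)) = -4 + 1/(sqrt(15) - 7*(-6)) = -4 + 1/(sqrt(15) + 42) = -4 + 1/(42 + sqrt(15)) ≈ -3.9782)
7 + c*o(4 - 1*(-3)) = 7 + (-2318/583 - sqrt(15)/1749)*(4 - 1*(-3)) = 7 + (-2318/583 - sqrt(15)/1749)*(4 + 3) = 7 + (-2318/583 - sqrt(15)/1749)*7 = 7 + (-16226/583 - 7*sqrt(15)/1749) = -12145/583 - 7*sqrt(15)/1749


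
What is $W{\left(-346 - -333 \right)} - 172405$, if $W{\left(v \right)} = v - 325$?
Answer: $-172743$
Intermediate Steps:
$W{\left(v \right)} = -325 + v$
$W{\left(-346 - -333 \right)} - 172405 = \left(-325 - 13\right) - 172405 = -338 - 172405 = -172743$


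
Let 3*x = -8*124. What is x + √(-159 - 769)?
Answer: -992/3 + 4*I*√58 ≈ -330.67 + 30.463*I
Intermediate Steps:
x = -992/3 (x = (-8*124)/3 = (⅓)*(-992) = -992/3 ≈ -330.67)
x + √(-159 - 769) = -992/3 + √(-159 - 769) = -992/3 + √(-928) = -992/3 + 4*I*√58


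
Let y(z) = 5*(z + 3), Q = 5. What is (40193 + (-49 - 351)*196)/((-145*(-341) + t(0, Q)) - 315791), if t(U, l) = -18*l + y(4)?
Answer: 38207/266401 ≈ 0.14342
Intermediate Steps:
y(z) = 15 + 5*z (y(z) = 5*(3 + z) = 15 + 5*z)
t(U, l) = 35 - 18*l (t(U, l) = -18*l + (15 + 5*4) = -18*l + (15 + 20) = -18*l + 35 = 35 - 18*l)
(40193 + (-49 - 351)*196)/((-145*(-341) + t(0, Q)) - 315791) = (40193 + (-49 - 351)*196)/((-145*(-341) + (35 - 18*5)) - 315791) = (40193 - 400*196)/((49445 + (35 - 90)) - 315791) = (40193 - 78400)/((49445 - 55) - 315791) = -38207/(49390 - 315791) = -38207/(-266401) = -38207*(-1/266401) = 38207/266401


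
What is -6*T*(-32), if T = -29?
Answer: -5568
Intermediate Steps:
-6*T*(-32) = -(-174)*(-32) = -6*928 = -5568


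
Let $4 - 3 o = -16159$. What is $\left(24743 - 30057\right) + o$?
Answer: $\frac{221}{3} \approx 73.667$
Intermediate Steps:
$o = \frac{16163}{3}$ ($o = \frac{4}{3} - - \frac{16159}{3} = \frac{4}{3} + \frac{16159}{3} = \frac{16163}{3} \approx 5387.7$)
$\left(24743 - 30057\right) + o = \left(24743 - 30057\right) + \frac{16163}{3} = -5314 + \frac{16163}{3} = \frac{221}{3}$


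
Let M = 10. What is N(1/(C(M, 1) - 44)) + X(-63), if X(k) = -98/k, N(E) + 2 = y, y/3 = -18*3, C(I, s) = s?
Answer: -1462/9 ≈ -162.44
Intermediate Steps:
y = -162 (y = 3*(-18*3) = 3*(-54) = -162)
N(E) = -164 (N(E) = -2 - 162 = -164)
N(1/(C(M, 1) - 44)) + X(-63) = -164 - 98/(-63) = -164 - 98*(-1/63) = -164 + 14/9 = -1462/9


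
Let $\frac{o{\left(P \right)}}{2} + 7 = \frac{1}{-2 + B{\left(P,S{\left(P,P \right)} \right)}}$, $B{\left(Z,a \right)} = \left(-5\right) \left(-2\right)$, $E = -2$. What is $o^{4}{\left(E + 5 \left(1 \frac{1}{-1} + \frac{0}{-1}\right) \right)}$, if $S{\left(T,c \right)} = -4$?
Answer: $\frac{9150625}{256} \approx 35745.0$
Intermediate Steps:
$B{\left(Z,a \right)} = 10$
$o{\left(P \right)} = - \frac{55}{4}$ ($o{\left(P \right)} = -14 + \frac{2}{-2 + 10} = -14 + \frac{2}{8} = -14 + 2 \cdot \frac{1}{8} = -14 + \frac{1}{4} = - \frac{55}{4}$)
$o^{4}{\left(E + 5 \left(1 \frac{1}{-1} + \frac{0}{-1}\right) \right)} = \left(- \frac{55}{4}\right)^{4} = \frac{9150625}{256}$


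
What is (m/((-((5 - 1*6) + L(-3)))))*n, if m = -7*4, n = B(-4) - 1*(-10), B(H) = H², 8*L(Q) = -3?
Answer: -5824/11 ≈ -529.45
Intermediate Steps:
L(Q) = -3/8 (L(Q) = (⅛)*(-3) = -3/8)
n = 26 (n = (-4)² - 1*(-10) = 16 + 10 = 26)
m = -28
(m/((-((5 - 1*6) + L(-3)))))*n = -28*(-1/((5 - 1*6) - 3/8))*26 = -28*(-1/((5 - 6) - 3/8))*26 = -28*(-1/(-1 - 3/8))*26 = -28/((-1*(-11/8)))*26 = -28/11/8*26 = -28*8/11*26 = -224/11*26 = -5824/11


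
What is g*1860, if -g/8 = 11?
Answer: -163680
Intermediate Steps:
g = -88 (g = -8*11 = -88)
g*1860 = -88*1860 = -163680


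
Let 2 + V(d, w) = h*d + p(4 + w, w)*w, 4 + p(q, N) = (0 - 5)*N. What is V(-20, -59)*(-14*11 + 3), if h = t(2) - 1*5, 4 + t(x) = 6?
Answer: 2583761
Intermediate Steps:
t(x) = 2 (t(x) = -4 + 6 = 2)
p(q, N) = -4 - 5*N (p(q, N) = -4 + (0 - 5)*N = -4 - 5*N)
h = -3 (h = 2 - 1*5 = 2 - 5 = -3)
V(d, w) = -2 - 3*d + w*(-4 - 5*w) (V(d, w) = -2 + (-3*d + (-4 - 5*w)*w) = -2 + (-3*d + w*(-4 - 5*w)) = -2 - 3*d + w*(-4 - 5*w))
V(-20, -59)*(-14*11 + 3) = (-2 - 3*(-20) - 1*(-59)*(4 + 5*(-59)))*(-14*11 + 3) = (-2 + 60 - 1*(-59)*(4 - 295))*(-154 + 3) = (-2 + 60 - 1*(-59)*(-291))*(-151) = (-2 + 60 - 17169)*(-151) = -17111*(-151) = 2583761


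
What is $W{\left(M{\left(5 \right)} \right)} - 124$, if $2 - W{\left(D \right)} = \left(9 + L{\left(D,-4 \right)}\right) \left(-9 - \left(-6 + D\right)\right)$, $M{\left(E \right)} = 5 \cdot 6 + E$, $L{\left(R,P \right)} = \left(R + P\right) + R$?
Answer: $2728$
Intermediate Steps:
$L{\left(R,P \right)} = P + 2 R$ ($L{\left(R,P \right)} = \left(P + R\right) + R = P + 2 R$)
$M{\left(E \right)} = 30 + E$
$W{\left(D \right)} = 2 - \left(-3 - D\right) \left(5 + 2 D\right)$ ($W{\left(D \right)} = 2 - \left(9 + \left(-4 + 2 D\right)\right) \left(-9 - \left(-6 + D\right)\right) = 2 - \left(5 + 2 D\right) \left(-3 - D\right) = 2 - \left(-3 - D\right) \left(5 + 2 D\right)$)
$W{\left(M{\left(5 \right)} \right)} - 124 = \left(17 + 2 \left(30 + 5\right)^{2} + 11 \left(30 + 5\right)\right) - 124 = \left(17 + 2 \cdot 35^{2} + 11 \cdot 35\right) - 124 = \left(17 + 2 \cdot 1225 + 385\right) - 124 = \left(17 + 2450 + 385\right) - 124 = 2852 - 124 = 2728$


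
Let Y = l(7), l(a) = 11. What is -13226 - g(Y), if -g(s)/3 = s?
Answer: -13193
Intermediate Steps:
Y = 11
g(s) = -3*s
-13226 - g(Y) = -13226 - (-3)*11 = -13226 - 1*(-33) = -13226 + 33 = -13193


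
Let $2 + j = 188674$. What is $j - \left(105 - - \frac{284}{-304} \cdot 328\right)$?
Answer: $\frac{3588595}{19} \approx 1.8887 \cdot 10^{5}$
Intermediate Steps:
$j = 188672$ ($j = -2 + 188674 = 188672$)
$j - \left(105 - - \frac{284}{-304} \cdot 328\right) = 188672 - \left(105 - - \frac{284}{-304} \cdot 328\right) = 188672 - \left(105 - \left(-284\right) \left(- \frac{1}{304}\right) 328\right) = 188672 + \left(\frac{71}{76} \cdot 328 - 105\right) = 188672 + \left(\frac{5822}{19} - 105\right) = 188672 + \frac{3827}{19} = \frac{3588595}{19}$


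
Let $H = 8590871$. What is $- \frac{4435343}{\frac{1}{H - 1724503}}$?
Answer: $-30454697244224$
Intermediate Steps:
$- \frac{4435343}{\frac{1}{H - 1724503}} = - \frac{4435343}{\frac{1}{8590871 - 1724503}} = - \frac{4435343}{\frac{1}{6866368}} = - 4435343 \frac{1}{\frac{1}{6866368}} = \left(-4435343\right) 6866368 = -30454697244224$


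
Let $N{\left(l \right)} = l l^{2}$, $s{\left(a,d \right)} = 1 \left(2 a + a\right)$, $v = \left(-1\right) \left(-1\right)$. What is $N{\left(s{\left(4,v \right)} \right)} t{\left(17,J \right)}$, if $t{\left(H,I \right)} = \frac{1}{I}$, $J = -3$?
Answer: $-576$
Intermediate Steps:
$v = 1$
$s{\left(a,d \right)} = 3 a$ ($s{\left(a,d \right)} = 1 \cdot 3 a = 3 a$)
$N{\left(l \right)} = l^{3}$
$N{\left(s{\left(4,v \right)} \right)} t{\left(17,J \right)} = \frac{\left(3 \cdot 4\right)^{3}}{-3} = 12^{3} \left(- \frac{1}{3}\right) = 1728 \left(- \frac{1}{3}\right) = -576$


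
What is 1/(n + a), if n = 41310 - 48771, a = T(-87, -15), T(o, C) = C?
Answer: -1/7476 ≈ -0.00013376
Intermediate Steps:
a = -15
n = -7461
1/(n + a) = 1/(-7461 - 15) = 1/(-7476) = -1/7476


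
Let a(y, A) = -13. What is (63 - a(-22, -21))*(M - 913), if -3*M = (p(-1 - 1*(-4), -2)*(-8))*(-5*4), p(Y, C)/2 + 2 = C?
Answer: -110884/3 ≈ -36961.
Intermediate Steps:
p(Y, C) = -4 + 2*C
M = 1280/3 (M = -(-4 + 2*(-2))*(-8)*(-5*4)/3 = -(-4 - 4)*(-8)*(-20)/3 = -(-8*(-8))*(-20)/3 = -64*(-20)/3 = -⅓*(-1280) = 1280/3 ≈ 426.67)
(63 - a(-22, -21))*(M - 913) = (63 - 1*(-13))*(1280/3 - 913) = (63 + 13)*(-1459/3) = 76*(-1459/3) = -110884/3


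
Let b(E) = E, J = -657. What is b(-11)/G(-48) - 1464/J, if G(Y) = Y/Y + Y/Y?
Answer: -1433/438 ≈ -3.2717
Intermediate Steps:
G(Y) = 2 (G(Y) = 1 + 1 = 2)
b(-11)/G(-48) - 1464/J = -11/2 - 1464/(-657) = -11*½ - 1464*(-1/657) = -11/2 + 488/219 = -1433/438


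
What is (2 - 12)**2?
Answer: 100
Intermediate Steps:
(2 - 12)**2 = (-10)**2 = 100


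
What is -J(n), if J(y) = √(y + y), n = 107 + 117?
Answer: -8*√7 ≈ -21.166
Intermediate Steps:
n = 224
J(y) = √2*√y (J(y) = √(2*y) = √2*√y)
-J(n) = -√2*√224 = -√2*4*√14 = -8*√7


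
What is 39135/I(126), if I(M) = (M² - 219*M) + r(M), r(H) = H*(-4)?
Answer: -13045/4074 ≈ -3.2020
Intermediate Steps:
r(H) = -4*H
I(M) = M² - 223*M (I(M) = (M² - 219*M) - 4*M = M² - 223*M)
39135/I(126) = 39135/((126*(-223 + 126))) = 39135/((126*(-97))) = 39135/(-12222) = 39135*(-1/12222) = -13045/4074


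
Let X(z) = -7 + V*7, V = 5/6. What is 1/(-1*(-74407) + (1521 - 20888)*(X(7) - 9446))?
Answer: 6/1098226103 ≈ 5.4634e-9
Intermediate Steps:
V = ⅚ (V = 5*(⅙) = ⅚ ≈ 0.83333)
X(z) = -7/6 (X(z) = -7 + (⅚)*7 = -7 + 35/6 = -7/6)
1/(-1*(-74407) + (1521 - 20888)*(X(7) - 9446)) = 1/(-1*(-74407) + (1521 - 20888)*(-7/6 - 9446)) = 1/(74407 - 19367*(-56683/6)) = 1/(74407 + 1097779661/6) = 1/(1098226103/6) = 6/1098226103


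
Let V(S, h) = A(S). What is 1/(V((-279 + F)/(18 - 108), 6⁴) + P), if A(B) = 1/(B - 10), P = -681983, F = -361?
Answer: -26/17731567 ≈ -1.4663e-6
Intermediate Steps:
A(B) = 1/(-10 + B)
V(S, h) = 1/(-10 + S)
1/(V((-279 + F)/(18 - 108), 6⁴) + P) = 1/(1/(-10 + (-279 - 361)/(18 - 108)) - 681983) = 1/(1/(-10 - 640/(-90)) - 681983) = 1/(1/(-10 - 640*(-1/90)) - 681983) = 1/(1/(-10 + 64/9) - 681983) = 1/(1/(-26/9) - 681983) = 1/(-9/26 - 681983) = 1/(-17731567/26) = -26/17731567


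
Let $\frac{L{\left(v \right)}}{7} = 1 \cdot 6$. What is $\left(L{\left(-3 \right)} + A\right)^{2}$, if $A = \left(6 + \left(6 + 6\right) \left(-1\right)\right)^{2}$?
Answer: $6084$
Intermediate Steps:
$A = 36$ ($A = \left(6 + 12 \left(-1\right)\right)^{2} = \left(6 - 12\right)^{2} = \left(-6\right)^{2} = 36$)
$L{\left(v \right)} = 42$ ($L{\left(v \right)} = 7 \cdot 1 \cdot 6 = 7 \cdot 6 = 42$)
$\left(L{\left(-3 \right)} + A\right)^{2} = \left(42 + 36\right)^{2} = 78^{2} = 6084$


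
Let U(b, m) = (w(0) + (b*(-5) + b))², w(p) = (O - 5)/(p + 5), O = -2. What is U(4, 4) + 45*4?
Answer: 12069/25 ≈ 482.76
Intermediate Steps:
w(p) = -7/(5 + p) (w(p) = (-2 - 5)/(p + 5) = -7/(5 + p))
U(b, m) = (-7/5 - 4*b)² (U(b, m) = (-7/(5 + 0) + (b*(-5) + b))² = (-7/5 + (-5*b + b))² = (-7*⅕ - 4*b)² = (-7/5 - 4*b)²)
U(4, 4) + 45*4 = (7 + 20*4)²/25 + 45*4 = (7 + 80)²/25 + 180 = (1/25)*87² + 180 = (1/25)*7569 + 180 = 7569/25 + 180 = 12069/25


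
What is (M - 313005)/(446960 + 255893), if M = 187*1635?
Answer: -7260/702853 ≈ -0.010329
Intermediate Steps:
M = 305745
(M - 313005)/(446960 + 255893) = (305745 - 313005)/(446960 + 255893) = -7260/702853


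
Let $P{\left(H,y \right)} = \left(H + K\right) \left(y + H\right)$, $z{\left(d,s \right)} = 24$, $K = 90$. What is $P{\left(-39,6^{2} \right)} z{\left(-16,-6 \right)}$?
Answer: $-3672$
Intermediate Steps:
$P{\left(H,y \right)} = \left(90 + H\right) \left(H + y\right)$ ($P{\left(H,y \right)} = \left(H + 90\right) \left(y + H\right) = \left(90 + H\right) \left(H + y\right)$)
$P{\left(-39,6^{2} \right)} z{\left(-16,-6 \right)} = \left(\left(-39\right)^{2} + 90 \left(-39\right) + 90 \cdot 6^{2} - 39 \cdot 6^{2}\right) 24 = \left(1521 - 3510 + 90 \cdot 36 - 1404\right) 24 = \left(1521 - 3510 + 3240 - 1404\right) 24 = \left(-153\right) 24 = -3672$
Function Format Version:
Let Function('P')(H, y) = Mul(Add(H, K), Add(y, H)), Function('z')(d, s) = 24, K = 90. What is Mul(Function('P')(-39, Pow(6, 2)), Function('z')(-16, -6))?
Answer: -3672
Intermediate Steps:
Function('P')(H, y) = Mul(Add(90, H), Add(H, y)) (Function('P')(H, y) = Mul(Add(H, 90), Add(y, H)) = Mul(Add(90, H), Add(H, y)))
Mul(Function('P')(-39, Pow(6, 2)), Function('z')(-16, -6)) = Mul(Add(Pow(-39, 2), Mul(90, -39), Mul(90, Pow(6, 2)), Mul(-39, Pow(6, 2))), 24) = Mul(Add(1521, -3510, Mul(90, 36), Mul(-39, 36)), 24) = Mul(Add(1521, -3510, 3240, -1404), 24) = Mul(-153, 24) = -3672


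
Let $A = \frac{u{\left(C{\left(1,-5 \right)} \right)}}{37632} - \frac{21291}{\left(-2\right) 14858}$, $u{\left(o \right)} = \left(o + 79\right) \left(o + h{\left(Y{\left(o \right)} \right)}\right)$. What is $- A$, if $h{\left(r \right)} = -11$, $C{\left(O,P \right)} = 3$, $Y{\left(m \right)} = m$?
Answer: $- \frac{12214519}{17473008} \approx -0.69905$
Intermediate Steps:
$u{\left(o \right)} = \left(-11 + o\right) \left(79 + o\right)$ ($u{\left(o \right)} = \left(o + 79\right) \left(o - 11\right) = \left(79 + o\right) \left(-11 + o\right) = \left(-11 + o\right) \left(79 + o\right)$)
$A = \frac{12214519}{17473008}$ ($A = \frac{-869 + 3^{2} + 68 \cdot 3}{37632} - \frac{21291}{\left(-2\right) 14858} = \left(-869 + 9 + 204\right) \frac{1}{37632} - \frac{21291}{-29716} = \left(-656\right) \frac{1}{37632} - - \frac{21291}{29716} = - \frac{41}{2352} + \frac{21291}{29716} = \frac{12214519}{17473008} \approx 0.69905$)
$- A = \left(-1\right) \frac{12214519}{17473008} = - \frac{12214519}{17473008}$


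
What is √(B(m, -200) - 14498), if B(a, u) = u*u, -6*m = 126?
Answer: √25502 ≈ 159.69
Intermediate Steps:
m = -21 (m = -⅙*126 = -21)
B(a, u) = u²
√(B(m, -200) - 14498) = √((-200)² - 14498) = √(40000 - 14498) = √25502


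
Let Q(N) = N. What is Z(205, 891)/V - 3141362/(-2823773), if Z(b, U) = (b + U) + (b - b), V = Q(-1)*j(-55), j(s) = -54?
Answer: 1632244378/76241871 ≈ 21.409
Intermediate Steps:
V = 54 (V = -1*(-54) = 54)
Z(b, U) = U + b (Z(b, U) = (U + b) + 0 = U + b)
Z(205, 891)/V - 3141362/(-2823773) = (891 + 205)/54 - 3141362/(-2823773) = 1096*(1/54) - 3141362*(-1/2823773) = 548/27 + 3141362/2823773 = 1632244378/76241871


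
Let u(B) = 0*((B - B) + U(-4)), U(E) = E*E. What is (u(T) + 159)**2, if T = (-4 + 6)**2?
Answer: 25281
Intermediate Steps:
U(E) = E**2
T = 4 (T = 2**2 = 4)
u(B) = 0 (u(B) = 0*((B - B) + (-4)**2) = 0*(0 + 16) = 0*16 = 0)
(u(T) + 159)**2 = (0 + 159)**2 = 159**2 = 25281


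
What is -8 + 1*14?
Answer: 6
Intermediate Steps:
-8 + 1*14 = -8 + 14 = 6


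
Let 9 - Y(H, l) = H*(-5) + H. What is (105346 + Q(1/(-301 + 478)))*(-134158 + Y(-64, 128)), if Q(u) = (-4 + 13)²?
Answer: -14169915935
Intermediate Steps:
Y(H, l) = 9 + 4*H (Y(H, l) = 9 - (H*(-5) + H) = 9 - (-5*H + H) = 9 - (-4)*H = 9 + 4*H)
Q(u) = 81 (Q(u) = 9² = 81)
(105346 + Q(1/(-301 + 478)))*(-134158 + Y(-64, 128)) = (105346 + 81)*(-134158 + (9 + 4*(-64))) = 105427*(-134158 + (9 - 256)) = 105427*(-134158 - 247) = 105427*(-134405) = -14169915935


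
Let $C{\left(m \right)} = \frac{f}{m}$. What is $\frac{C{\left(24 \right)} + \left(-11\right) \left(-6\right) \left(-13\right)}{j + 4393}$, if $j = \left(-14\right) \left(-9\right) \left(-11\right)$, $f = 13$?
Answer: $- \frac{20579}{72168} \approx -0.28515$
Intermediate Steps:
$C{\left(m \right)} = \frac{13}{m}$
$j = -1386$ ($j = 126 \left(-11\right) = -1386$)
$\frac{C{\left(24 \right)} + \left(-11\right) \left(-6\right) \left(-13\right)}{j + 4393} = \frac{\frac{13}{24} + \left(-11\right) \left(-6\right) \left(-13\right)}{-1386 + 4393} = \frac{13 \cdot \frac{1}{24} + 66 \left(-13\right)}{3007} = \left(\frac{13}{24} - 858\right) \frac{1}{3007} = \left(- \frac{20579}{24}\right) \frac{1}{3007} = - \frac{20579}{72168}$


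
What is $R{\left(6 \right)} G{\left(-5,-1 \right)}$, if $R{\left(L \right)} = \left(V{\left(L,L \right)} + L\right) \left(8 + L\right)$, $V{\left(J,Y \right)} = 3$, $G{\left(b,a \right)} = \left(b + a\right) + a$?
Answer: $-882$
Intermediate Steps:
$G{\left(b,a \right)} = b + 2 a$ ($G{\left(b,a \right)} = \left(a + b\right) + a = b + 2 a$)
$R{\left(L \right)} = \left(3 + L\right) \left(8 + L\right)$
$R{\left(6 \right)} G{\left(-5,-1 \right)} = \left(24 + 6^{2} + 11 \cdot 6\right) \left(-5 + 2 \left(-1\right)\right) = \left(24 + 36 + 66\right) \left(-5 - 2\right) = 126 \left(-7\right) = -882$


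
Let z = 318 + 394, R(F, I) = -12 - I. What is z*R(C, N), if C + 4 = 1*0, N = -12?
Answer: 0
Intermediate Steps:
C = -4 (C = -4 + 1*0 = -4 + 0 = -4)
z = 712
z*R(C, N) = 712*(-12 - 1*(-12)) = 712*(-12 + 12) = 712*0 = 0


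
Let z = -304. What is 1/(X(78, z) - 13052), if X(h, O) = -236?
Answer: -1/13288 ≈ -7.5256e-5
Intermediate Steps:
1/(X(78, z) - 13052) = 1/(-236 - 13052) = 1/(-13288) = -1/13288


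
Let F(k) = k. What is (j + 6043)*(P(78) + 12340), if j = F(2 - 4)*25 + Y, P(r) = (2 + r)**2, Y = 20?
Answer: 112683620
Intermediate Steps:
j = -30 (j = (2 - 4)*25 + 20 = -2*25 + 20 = -50 + 20 = -30)
(j + 6043)*(P(78) + 12340) = (-30 + 6043)*((2 + 78)**2 + 12340) = 6013*(80**2 + 12340) = 6013*(6400 + 12340) = 6013*18740 = 112683620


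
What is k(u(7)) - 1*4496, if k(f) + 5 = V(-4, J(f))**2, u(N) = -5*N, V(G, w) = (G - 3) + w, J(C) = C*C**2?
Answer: 1838861423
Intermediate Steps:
J(C) = C**3
V(G, w) = -3 + G + w (V(G, w) = (-3 + G) + w = -3 + G + w)
k(f) = -5 + (-7 + f**3)**2 (k(f) = -5 + (-3 - 4 + f**3)**2 = -5 + (-7 + f**3)**2)
k(u(7)) - 1*4496 = (-5 + (-7 + (-5*7)**3)**2) - 1*4496 = (-5 + (-7 + (-35)**3)**2) - 4496 = (-5 + (-7 - 42875)**2) - 4496 = (-5 + (-42882)**2) - 4496 = (-5 + 1838865924) - 4496 = 1838865919 - 4496 = 1838861423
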